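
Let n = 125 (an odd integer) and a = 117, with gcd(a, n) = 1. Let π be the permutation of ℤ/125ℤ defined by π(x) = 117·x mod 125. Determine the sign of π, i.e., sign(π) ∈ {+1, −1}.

Orbit of 73 under x↦117x: [73, 41, 47, 124, 8, 61, 12]… (length divides ord_125(117)).
π_117 has 4 disjoint cycles with lengths [100, 20, 4, 1] on {0,…,124}.
4 cycles on 125: each ℓ→(−1)^(ℓ−1), product (−1)^121 = -1.
The Jacobi symbol (117|125) = -1 (Zolotarev) agrees.

-1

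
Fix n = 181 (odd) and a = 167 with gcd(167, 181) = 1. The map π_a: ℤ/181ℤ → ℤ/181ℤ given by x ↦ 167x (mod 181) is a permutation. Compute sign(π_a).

+1

Start at x=34: 34 → 67 → 148 → 100 → 48 → 52 → 177 → … (one orbit).
The orbit structure of x ↦ 167x mod 181: 3 orbits of sizes [90, 90, 1].
sign(π) = (−1)^{n − #cycles} = (−1)^{181−3} = (−1)^178 = +1.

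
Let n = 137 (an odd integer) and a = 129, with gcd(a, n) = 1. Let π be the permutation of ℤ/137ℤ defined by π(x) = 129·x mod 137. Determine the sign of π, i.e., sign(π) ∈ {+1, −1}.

Trace 18: π^k(18) = [18, 130, 56, 100, 22, 98, 38] for k=0..6.
π_129 has 3 disjoint cycles with lengths [68, 68, 1] on {0,…,136}.
With 3 cycles on 137 points, sign = (−1)^{137−3} = +1.

+1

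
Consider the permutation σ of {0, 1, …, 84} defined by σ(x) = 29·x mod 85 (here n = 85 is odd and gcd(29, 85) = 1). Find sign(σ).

-1

Trace 29: π^k(29) = [29, 76, 79, 81, 54, 36, 24] for k=0..6.
Decompose π into cycles: lengths [16, 16, 16, 16, 16, 2, 2, 1] (8 cycles, including the fixed point 0).
With 8 cycles on 85 points, sign = (−1)^{85−8} = -1.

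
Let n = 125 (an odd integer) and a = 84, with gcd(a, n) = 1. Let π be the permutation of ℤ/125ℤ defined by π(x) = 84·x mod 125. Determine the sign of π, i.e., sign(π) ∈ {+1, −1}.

+1

Start at x=46: 46 → 114 → 76 → 9 → 6 → 4 → 86 → … (one orbit).
The orbit structure of x ↦ 84x mod 125: 7 orbits of sizes [50, 50, 10, 10, 2, 2, 1].
Σ(ℓ_i−1) = 125−7 = 118; sign = (−1)^118 = +1.
The Jacobi symbol (84|125) = +1 (Zolotarev) agrees.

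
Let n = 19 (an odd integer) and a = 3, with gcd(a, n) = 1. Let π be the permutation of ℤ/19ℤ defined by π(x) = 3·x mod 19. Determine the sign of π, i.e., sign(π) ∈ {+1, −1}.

Orbit of 11 under x↦3x: [11, 14, 4, 12, 17, 13, 1]… (length divides ord_19(3)).
Cycle type of π: 18 + 1; total 2 cycles.
2 cycles on 19: each ℓ→(−1)^(ℓ−1), product (−1)^17 = -1.
Check: (3/19) = -1 by Zolotarev.

-1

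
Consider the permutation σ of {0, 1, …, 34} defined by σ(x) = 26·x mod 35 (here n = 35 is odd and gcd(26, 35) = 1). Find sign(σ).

Trace 26: π^k(26) = [26, 11, 6, 16, 31, 1] for k=0..5.
π_26 has 10 disjoint cycles with lengths [6, 6, 6, 6, 6, 1, 1, 1, 1, 1] on {0,…,34}.
sign(π) = (−1)^{n − #cycles} = (−1)^{35−10} = (−1)^25 = -1.
The Jacobi symbol (26|35) = -1 (Zolotarev) agrees.

-1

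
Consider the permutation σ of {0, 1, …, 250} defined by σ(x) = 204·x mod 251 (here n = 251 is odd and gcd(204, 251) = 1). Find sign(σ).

Trace 80: π^k(80) = [80, 5, 16, 1, 204, 201, 91] for k=0..6.
π_204 has 11 disjoint cycles with lengths [25, 25, 25, 25, 25, 25, 25, 25, 25, 25, 1] on {0,…,250}.
With 11 cycles on 251 points, sign = (−1)^{251−11} = +1.

+1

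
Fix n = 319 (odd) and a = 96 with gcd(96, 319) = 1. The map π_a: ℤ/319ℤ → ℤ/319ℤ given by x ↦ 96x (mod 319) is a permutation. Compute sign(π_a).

-1

Orbit of 190 under x↦96x: [190, 57, 49, 238, 199, 283, 53]… (length divides ord_319(96)).
Cycle lengths of π_96 on ℤ/319ℤ: [70, 70, 70, 70, 14, 14, 10, 1]; 8 cycles in total.
With 8 cycles on 319 points, sign = (−1)^{319−8} = -1.
Zolotarev: (96|319) = -1, matching the cycle-count sign.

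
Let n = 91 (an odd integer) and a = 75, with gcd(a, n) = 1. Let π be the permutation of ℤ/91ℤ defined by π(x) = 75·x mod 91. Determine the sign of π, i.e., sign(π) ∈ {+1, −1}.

-1

Orbit of 90 under x↦75x: [90, 16, 17, 1, 75, 74]… (length divides ord_91(75)).
Decompose π into cycles: lengths [6, 6, 6, 6, 6, 6, 6, 6, 6, 6, 6, 6, 6, 6, 6, 1] (16 cycles, including the fixed point 0).
16 cycles on 91: each ℓ→(−1)^(ℓ−1), product (−1)^75 = -1.
The Jacobi symbol (75|91) = -1 (Zolotarev) agrees.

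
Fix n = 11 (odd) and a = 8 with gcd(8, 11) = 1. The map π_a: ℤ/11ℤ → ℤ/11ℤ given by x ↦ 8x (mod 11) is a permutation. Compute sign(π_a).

Orbit of 10 under x↦8x: [10, 3, 2, 5, 7, 1, 8]… (length divides ord_11(8)).
Decompose π into cycles: lengths [10, 1] (2 cycles, including the fixed point 0).
With 2 cycles on 11 points, sign = (−1)^{11−2} = -1.
Check: (8/11) = -1 by Zolotarev.

-1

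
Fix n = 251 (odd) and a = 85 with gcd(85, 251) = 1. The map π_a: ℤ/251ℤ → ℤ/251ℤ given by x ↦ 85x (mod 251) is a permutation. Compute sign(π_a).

Start at x=245: 245 → 243 → 73 → 181 → 74 → 15 → 20 → … (one orbit).
3 cycles of lengths [125, 125, 1].
sign(π) = (−1)^{n − #cycles} = (−1)^{251−3} = (−1)^248 = +1.
(85|251)_J = +1 (Zolotarev's lemma cross-check).

+1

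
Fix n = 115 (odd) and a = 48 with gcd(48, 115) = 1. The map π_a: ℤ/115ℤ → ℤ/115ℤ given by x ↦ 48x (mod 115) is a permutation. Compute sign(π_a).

Start at x=1: 1 → 48 → 4 → 77 → 16 → 78 → 64 → … (one orbit).
6 cycles of lengths [44, 44, 11, 11, 4, 1].
115 − 6 = 109 transpositions; sign(π) = (−1)^109 = -1.

-1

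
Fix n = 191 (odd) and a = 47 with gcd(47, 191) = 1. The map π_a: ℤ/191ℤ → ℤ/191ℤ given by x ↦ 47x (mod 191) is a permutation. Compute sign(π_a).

Orbit of 119 under x↦47x: [119, 54, 55, 102, 19, 129, 142]… (length divides ord_191(47)).
The orbit structure of x ↦ 47x mod 191: 2 orbits of sizes [190, 1].
Σ(ℓ_i−1) = 191−2 = 189; sign = (−1)^189 = -1.
Via Zolotarev, sign(π_{47}) = (47|191) = -1.

-1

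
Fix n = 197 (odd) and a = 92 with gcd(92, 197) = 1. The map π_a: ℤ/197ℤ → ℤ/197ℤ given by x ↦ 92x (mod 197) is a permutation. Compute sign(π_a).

+1

Trace 1: π^k(1) = [1, 92, 190, 144, 49, 174, 51] for k=0..6.
Decompose π into cycles: lengths [98, 98, 1] (3 cycles, including the fixed point 0).
197 − 3 = 194 transpositions; sign(π) = (−1)^194 = +1.
Check: (92/197) = +1 by Zolotarev.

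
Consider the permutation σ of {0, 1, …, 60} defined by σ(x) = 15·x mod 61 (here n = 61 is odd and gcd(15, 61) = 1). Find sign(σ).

+1

Trace 42: π^k(42) = [42, 20, 56, 47, 34, 22, 25] for k=0..6.
π_15 has 5 disjoint cycles with lengths [15, 15, 15, 15, 1] on {0,…,60}.
n − c = 61 − 5 = 56; sign = (−1)^56 = +1.
Zolotarev: (15|61) = +1, matching the cycle-count sign.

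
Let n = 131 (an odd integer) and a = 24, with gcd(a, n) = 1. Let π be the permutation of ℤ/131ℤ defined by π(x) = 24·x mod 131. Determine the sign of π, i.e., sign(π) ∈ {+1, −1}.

Orbit of 52 under x↦24x: [52, 69, 84, 51, 45, 32, 113]… (length divides ord_131(24)).
Cycle type of π: 26×5 + 1; total 6 cycles.
With 6 cycles on 131 points, sign = (−1)^{131−6} = -1.
Via Zolotarev, sign(π_{24}) = (24|131) = -1.

-1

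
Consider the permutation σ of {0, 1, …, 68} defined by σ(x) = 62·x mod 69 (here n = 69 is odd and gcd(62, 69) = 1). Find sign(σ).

Start at x=35: 35 → 31 → 59 → 1 → 62 → 49 → 2 → … (one orbit).
Cycle lengths of π_62 on ℤ/69ℤ: [22, 22, 11, 11, 2, 1]; 6 cycles in total.
Σ(ℓ_i−1) = 69−6 = 63; sign = (−1)^63 = -1.
Zolotarev: (62|69) = -1, matching the cycle-count sign.

-1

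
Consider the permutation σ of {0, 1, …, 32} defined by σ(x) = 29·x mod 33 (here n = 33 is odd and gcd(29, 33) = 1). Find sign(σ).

Trace 17: π^k(17) = [17, 31, 8, 1, 29, 16, 2] for k=0..6.
Cycle lengths of π_29 on ℤ/33ℤ: [10, 10, 10, 2, 1]; 5 cycles in total.
sign(π) = (−1)^{n − #cycles} = (−1)^{33−5} = (−1)^28 = +1.

+1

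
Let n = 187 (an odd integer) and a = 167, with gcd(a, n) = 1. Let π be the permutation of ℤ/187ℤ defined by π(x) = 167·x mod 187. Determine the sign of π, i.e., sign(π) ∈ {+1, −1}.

Orbit of 24 under x↦167x: [24, 81, 63, 49, 142, 152, 139]… (length divides ord_187(167)).
Cycle lengths of π_167 on ℤ/187ℤ: [80, 80, 16, 10, 1]; 5 cycles in total.
Σ(ℓ_i−1) = 187−5 = 182; sign = (−1)^182 = +1.
(167|187)_J = +1 (Zolotarev's lemma cross-check).

+1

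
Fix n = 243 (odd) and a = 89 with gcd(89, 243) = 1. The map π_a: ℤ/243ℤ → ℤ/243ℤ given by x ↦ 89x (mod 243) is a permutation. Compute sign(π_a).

Orbit of 37 under x↦89x: [37, 134, 19, 233, 82, 8, 226]… (length divides ord_243(89)).
π_89 has 14 disjoint cycles with lengths [54, 54, 54, 18, 18, 18, 6, 6, 6, 2, 2, 2, 2, 1] on {0,…,242}.
sign(π) = (−1)^{n − #cycles} = (−1)^{243−14} = (−1)^229 = -1.
Via Zolotarev, sign(π_{89}) = (89|243) = -1.

-1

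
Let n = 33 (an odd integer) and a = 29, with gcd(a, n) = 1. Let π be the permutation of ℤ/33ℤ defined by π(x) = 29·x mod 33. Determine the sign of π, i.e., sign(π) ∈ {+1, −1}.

+1

Orbit of 29 under x↦29x: [29, 16, 2, 25, 32, 4, 17]… (length divides ord_33(29)).
5 cycles of lengths [10, 10, 10, 2, 1].
33 − 5 = 28 transpositions; sign(π) = (−1)^28 = +1.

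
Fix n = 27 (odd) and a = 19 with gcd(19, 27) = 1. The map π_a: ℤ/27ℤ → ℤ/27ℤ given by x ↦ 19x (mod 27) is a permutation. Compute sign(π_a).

+1

Start at x=1: 1 → 19 → 10 → 1 (one orbit).
π_19 has 15 disjoint cycles with lengths [3, 3, 3, 3, 3, 3, 1, 1, 1, 1, 1, 1, 1, 1, 1] on {0,…,26}.
27 − 15 = 12 transpositions; sign(π) = (−1)^12 = +1.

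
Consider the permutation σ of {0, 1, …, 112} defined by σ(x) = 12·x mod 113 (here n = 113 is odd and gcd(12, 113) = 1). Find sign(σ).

-1

Orbit of 28 under x↦12x: [28, 110, 77, 20, 14, 55, 95]… (length divides ord_113(12)).
2 cycles of lengths [112, 1].
2 cycles on 113: each ℓ→(−1)^(ℓ−1), product (−1)^111 = -1.
(12|113)_J = -1 (Zolotarev's lemma cross-check).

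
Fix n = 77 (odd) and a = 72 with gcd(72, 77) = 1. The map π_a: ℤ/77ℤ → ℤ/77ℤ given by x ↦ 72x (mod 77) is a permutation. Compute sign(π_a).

Orbit of 4 under x↦72x: [4, 57, 23, 39, 36, 51, 53]… (length divides ord_77(72)).
The orbit structure of x ↦ 72x mod 77: 6 orbits of sizes [30, 30, 10, 3, 3, 1].
77 − 6 = 71 transpositions; sign(π) = (−1)^71 = -1.
Check: (72/77) = -1 by Zolotarev.

-1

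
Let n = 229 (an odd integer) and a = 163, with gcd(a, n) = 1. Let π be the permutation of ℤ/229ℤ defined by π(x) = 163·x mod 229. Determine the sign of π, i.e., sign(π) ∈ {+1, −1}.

Start at x=25: 25 → 182 → 125 → 223 → 167 → 199 → 148 → … (one orbit).
The orbit structure of x ↦ 163x mod 229: 2 orbits of sizes [228, 1].
2 cycles on 229: each ℓ→(−1)^(ℓ−1), product (−1)^227 = -1.

-1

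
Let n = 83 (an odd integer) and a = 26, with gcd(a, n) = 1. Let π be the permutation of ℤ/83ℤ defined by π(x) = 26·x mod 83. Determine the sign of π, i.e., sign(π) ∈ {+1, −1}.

+1

Orbit of 64 under x↦26x: [64, 4, 21, 48, 3, 78, 36]… (length divides ord_83(26)).
Cycle lengths of π_26 on ℤ/83ℤ: [41, 41, 1]; 3 cycles in total.
83 − 3 = 80 transpositions; sign(π) = (−1)^80 = +1.
The Jacobi symbol (26|83) = +1 (Zolotarev) agrees.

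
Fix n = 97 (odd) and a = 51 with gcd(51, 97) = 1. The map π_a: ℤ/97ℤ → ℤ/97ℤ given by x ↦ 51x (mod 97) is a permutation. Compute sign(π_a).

Trace 27: π^k(27) = [27, 19, 96, 46, 18, 45, 64] for k=0..6.
The orbit structure of x ↦ 51x mod 97: 4 orbits of sizes [32, 32, 32, 1].
Σ(ℓ_i−1) = 97−4 = 93; sign = (−1)^93 = -1.
Check: (51/97) = -1 by Zolotarev.

-1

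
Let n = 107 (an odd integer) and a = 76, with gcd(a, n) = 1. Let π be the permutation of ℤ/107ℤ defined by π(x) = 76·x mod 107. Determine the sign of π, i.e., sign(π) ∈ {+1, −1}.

Trace 105: π^k(105) = [105, 62, 4, 90, 99, 34, 16] for k=0..6.
Decompose π into cycles: lengths [53, 53, 1] (3 cycles, including the fixed point 0).
3 cycles on 107: each ℓ→(−1)^(ℓ−1), product (−1)^104 = +1.
(76|107)_J = +1 (Zolotarev's lemma cross-check).

+1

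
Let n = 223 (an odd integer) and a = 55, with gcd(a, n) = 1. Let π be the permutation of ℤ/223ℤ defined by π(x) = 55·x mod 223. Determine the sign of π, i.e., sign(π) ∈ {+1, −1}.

+1

Orbit of 63 under x↦55x: [63, 120, 133, 179, 33, 31, 144]… (length divides ord_223(55)).
3 cycles of lengths [111, 111, 1].
3 cycles on 223: each ℓ→(−1)^(ℓ−1), product (−1)^220 = +1.
Zolotarev: (55|223) = +1, matching the cycle-count sign.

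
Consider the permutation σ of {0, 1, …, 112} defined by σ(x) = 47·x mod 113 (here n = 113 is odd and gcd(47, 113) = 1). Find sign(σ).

-1

Trace 45: π^k(45) = [45, 81, 78, 50, 90, 49, 43] for k=0..6.
The orbit structure of x ↦ 47x mod 113: 2 orbits of sizes [112, 1].
113 − 2 = 111 transpositions; sign(π) = (−1)^111 = -1.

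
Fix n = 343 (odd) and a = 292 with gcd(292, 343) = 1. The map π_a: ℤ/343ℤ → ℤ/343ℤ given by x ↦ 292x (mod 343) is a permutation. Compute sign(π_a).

Trace 125: π^k(125) = [125, 142, 304, 274, 89, 263, 307] for k=0..6.
Cycle type of π: 294 + 42 + 6 + 1; total 4 cycles.
Σ(ℓ_i−1) = 343−4 = 339; sign = (−1)^339 = -1.
Zolotarev: (292|343) = -1, matching the cycle-count sign.

-1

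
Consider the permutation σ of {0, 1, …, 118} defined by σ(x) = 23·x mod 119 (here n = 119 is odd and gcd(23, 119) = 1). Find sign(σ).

Start at x=93: 93 → 116 → 50 → 79 → 32 → 22 → 30 → … (one orbit).
Cycle type of π: 48×2 + 16 + 3×2 + 1; total 6 cycles.
Σ(ℓ_i−1) = 119−6 = 113; sign = (−1)^113 = -1.
Check: (23/119) = -1 by Zolotarev.

-1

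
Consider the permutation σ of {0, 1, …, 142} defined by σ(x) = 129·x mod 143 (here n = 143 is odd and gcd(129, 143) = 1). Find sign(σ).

Start at x=1: 1 → 129 → 53 → 116 → 92 → 142 → 14 → … (one orbit).
Decompose π into cycles: lengths [10, 10, 10, 10, 10, 10, 10, 10, 10, 10, 10, 10, 10, 2, 2, 2, 2, 2, 2, 1] (20 cycles, including the fixed point 0).
143 − 20 = 123 transpositions; sign(π) = (−1)^123 = -1.
Zolotarev: (129|143) = -1, matching the cycle-count sign.

-1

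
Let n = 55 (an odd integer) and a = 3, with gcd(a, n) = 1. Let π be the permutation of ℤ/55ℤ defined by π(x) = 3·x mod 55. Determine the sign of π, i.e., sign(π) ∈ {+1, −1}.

Start at x=26: 26 → 23 → 14 → 42 → 16 → 48 → 34 → … (one orbit).
The orbit structure of x ↦ 3x mod 55: 6 orbits of sizes [20, 20, 5, 5, 4, 1].
With 6 cycles on 55 points, sign = (−1)^{55−6} = -1.

-1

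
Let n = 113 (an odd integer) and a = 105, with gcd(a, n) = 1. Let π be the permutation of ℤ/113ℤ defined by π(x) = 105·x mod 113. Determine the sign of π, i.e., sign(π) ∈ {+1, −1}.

+1

Orbit of 14 under x↦105x: [14, 1, 105, 64, 53, 28, 2]… (length divides ord_113(105)).
The orbit structure of x ↦ 105x mod 113: 5 orbits of sizes [28, 28, 28, 28, 1].
113 − 5 = 108 transpositions; sign(π) = (−1)^108 = +1.
(105|113)_J = +1 (Zolotarev's lemma cross-check).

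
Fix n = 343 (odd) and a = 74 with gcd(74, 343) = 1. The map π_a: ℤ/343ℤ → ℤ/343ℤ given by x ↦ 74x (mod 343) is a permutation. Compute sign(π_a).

+1

Orbit of 25 under x↦74x: [25, 135, 43, 95, 170, 232, 18]… (length divides ord_343(74)).
Cycle type of π: 147×2 + 21×2 + 3×2 + 1; total 7 cycles.
n − c = 343 − 7 = 336; sign = (−1)^336 = +1.
Zolotarev: (74|343) = +1, matching the cycle-count sign.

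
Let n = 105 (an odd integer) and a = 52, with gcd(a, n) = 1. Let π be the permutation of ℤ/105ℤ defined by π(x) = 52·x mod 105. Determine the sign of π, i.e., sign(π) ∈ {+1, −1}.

Orbit of 1 under x↦52x: [1, 52, 79, 13, 46, 82, 64]… (length divides ord_105(52)).
Decompose π into cycles: lengths [12, 12, 12, 12, 12, 12, 6, 6, 6, 4, 4, 4, 1, 1, 1] (15 cycles, including the fixed point 0).
n − c = 105 − 15 = 90; sign = (−1)^90 = +1.
Via Zolotarev, sign(π_{52}) = (52|105) = +1.

+1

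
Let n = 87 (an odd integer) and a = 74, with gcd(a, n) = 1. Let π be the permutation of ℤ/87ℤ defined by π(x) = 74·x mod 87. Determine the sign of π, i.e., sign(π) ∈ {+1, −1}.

-1

Trace 53: π^k(53) = [53, 7, 83, 52, 20, 1, 74] for k=0..6.
The orbit structure of x ↦ 74x mod 87: 10 orbits of sizes [14, 14, 14, 14, 7, 7, 7, 7, 2, 1].
10 cycles on 87: each ℓ→(−1)^(ℓ−1), product (−1)^77 = -1.
The Jacobi symbol (74|87) = -1 (Zolotarev) agrees.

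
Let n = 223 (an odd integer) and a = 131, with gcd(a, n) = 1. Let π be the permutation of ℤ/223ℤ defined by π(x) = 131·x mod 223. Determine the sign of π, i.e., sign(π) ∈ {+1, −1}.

+1

Orbit of 72 under x↦131x: [72, 66, 172, 9, 64, 133, 29]… (length divides ord_223(131)).
Cycle type of π: 111×2 + 1; total 3 cycles.
223 − 3 = 220 transpositions; sign(π) = (−1)^220 = +1.
The Jacobi symbol (131|223) = +1 (Zolotarev) agrees.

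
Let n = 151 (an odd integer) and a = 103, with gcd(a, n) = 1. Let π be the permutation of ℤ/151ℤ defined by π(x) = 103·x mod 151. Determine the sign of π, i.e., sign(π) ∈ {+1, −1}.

Start at x=94: 94 → 18 → 42 → 98 → 128 → 47 → 9 → … (one orbit).
Decompose π into cycles: lengths [75, 75, 1] (3 cycles, including the fixed point 0).
With 3 cycles on 151 points, sign = (−1)^{151−3} = +1.

+1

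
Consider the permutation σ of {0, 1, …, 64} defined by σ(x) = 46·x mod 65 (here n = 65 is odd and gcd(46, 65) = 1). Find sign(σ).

Orbit of 51 under x↦46x: [51, 6, 16, 21, 56, 41, 1]… (length divides ord_65(46)).
10 cycles of lengths [12, 12, 12, 12, 12, 1, 1, 1, 1, 1].
n − c = 65 − 10 = 55; sign = (−1)^55 = -1.

-1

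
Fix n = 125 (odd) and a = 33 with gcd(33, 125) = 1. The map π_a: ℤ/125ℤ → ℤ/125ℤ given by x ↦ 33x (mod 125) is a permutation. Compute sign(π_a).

-1

Orbit of 12 under x↦33x: [12, 21, 68, 119, 52, 91, 3]… (length divides ord_125(33)).
Cycle lengths of π_33 on ℤ/125ℤ: [100, 20, 4, 1]; 4 cycles in total.
n − c = 125 − 4 = 121; sign = (−1)^121 = -1.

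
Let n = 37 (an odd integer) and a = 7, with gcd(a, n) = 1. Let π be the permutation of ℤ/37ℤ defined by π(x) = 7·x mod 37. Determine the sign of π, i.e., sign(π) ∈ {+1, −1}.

+1

Start at x=26: 26 → 34 → 16 → 1 → 7 → 12 → 10 → … (one orbit).
Decompose π into cycles: lengths [9, 9, 9, 9, 1] (5 cycles, including the fixed point 0).
sign(π) = (−1)^{n − #cycles} = (−1)^{37−5} = (−1)^32 = +1.
The Jacobi symbol (7|37) = +1 (Zolotarev) agrees.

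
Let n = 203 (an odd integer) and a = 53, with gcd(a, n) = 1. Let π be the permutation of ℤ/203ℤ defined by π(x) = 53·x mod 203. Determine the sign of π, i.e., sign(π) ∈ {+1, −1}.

Orbit of 141 under x↦53x: [141, 165, 16, 36, 81, 30, 169]… (length divides ord_203(53)).
Cycle type of π: 21×8 + 7×4 + 3×2 + 1; total 15 cycles.
sign(π) = (−1)^{n − #cycles} = (−1)^{203−15} = (−1)^188 = +1.
The Jacobi symbol (53|203) = +1 (Zolotarev) agrees.

+1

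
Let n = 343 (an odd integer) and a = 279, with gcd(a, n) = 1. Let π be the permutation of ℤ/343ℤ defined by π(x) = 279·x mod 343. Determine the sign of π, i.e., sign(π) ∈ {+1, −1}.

-1

Start at x=155: 155 → 27 → 330 → 146 → 260 → 167 → 288 → … (one orbit).
Cycle type of π: 98×3 + 14×3 + 2×3 + 1; total 10 cycles.
Σ(ℓ_i−1) = 343−10 = 333; sign = (−1)^333 = -1.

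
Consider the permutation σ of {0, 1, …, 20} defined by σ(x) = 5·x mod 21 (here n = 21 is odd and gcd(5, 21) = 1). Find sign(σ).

+1

Orbit of 5 under x↦5x: [5, 4, 20, 16, 17, 1]… (length divides ord_21(5)).
Cycle lengths of π_5 on ℤ/21ℤ: [6, 6, 6, 2, 1]; 5 cycles in total.
sign(π) = (−1)^{n − #cycles} = (−1)^{21−5} = (−1)^16 = +1.
The Jacobi symbol (5|21) = +1 (Zolotarev) agrees.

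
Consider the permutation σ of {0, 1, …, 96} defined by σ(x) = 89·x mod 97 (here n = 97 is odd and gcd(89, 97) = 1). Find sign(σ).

+1

Trace 8: π^k(8) = [8, 33, 27, 75, 79, 47, 12] for k=0..6.
Decompose π into cycles: lengths [16, 16, 16, 16, 16, 16, 1] (7 cycles, including the fixed point 0).
sign(π) = (−1)^{n − #cycles} = (−1)^{97−7} = (−1)^90 = +1.
Check: (89/97) = +1 by Zolotarev.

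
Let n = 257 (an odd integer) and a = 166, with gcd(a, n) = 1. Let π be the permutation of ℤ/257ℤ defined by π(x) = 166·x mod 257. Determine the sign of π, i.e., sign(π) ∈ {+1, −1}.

-1

Start at x=246: 246 → 230 → 144 → 3 → 241 → 171 → 116 → … (one orbit).
π_166 has 2 disjoint cycles with lengths [256, 1] on {0,…,256}.
2 cycles on 257: each ℓ→(−1)^(ℓ−1), product (−1)^255 = -1.
The Jacobi symbol (166|257) = -1 (Zolotarev) agrees.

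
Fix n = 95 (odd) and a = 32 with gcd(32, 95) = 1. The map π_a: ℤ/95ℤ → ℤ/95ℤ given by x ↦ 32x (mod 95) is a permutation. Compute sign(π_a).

Start at x=39: 39 → 13 → 36 → 12 → 4 → 33 → 11 → … (one orbit).
Decompose π into cycles: lengths [36, 36, 18, 4, 1] (5 cycles, including the fixed point 0).
n − c = 95 − 5 = 90; sign = (−1)^90 = +1.
Zolotarev: (32|95) = +1, matching the cycle-count sign.

+1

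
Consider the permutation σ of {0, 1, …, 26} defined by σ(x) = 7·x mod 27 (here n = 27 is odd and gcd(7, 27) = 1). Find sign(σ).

Start at x=13: 13 → 10 → 16 → 4 → 1 → 7 → 22 → … (one orbit).
The orbit structure of x ↦ 7x mod 27: 7 orbits of sizes [9, 9, 3, 3, 1, 1, 1].
With 7 cycles on 27 points, sign = (−1)^{27−7} = +1.
Zolotarev: (7|27) = +1, matching the cycle-count sign.

+1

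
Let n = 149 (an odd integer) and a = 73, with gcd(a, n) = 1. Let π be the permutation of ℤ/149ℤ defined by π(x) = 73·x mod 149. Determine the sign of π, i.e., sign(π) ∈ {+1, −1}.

+1

Orbit of 145 under x↦73x: [145, 6, 140, 88, 17, 49, 1]… (length divides ord_149(73)).
π_73 has 5 disjoint cycles with lengths [37, 37, 37, 37, 1] on {0,…,148}.
149 − 5 = 144 transpositions; sign(π) = (−1)^144 = +1.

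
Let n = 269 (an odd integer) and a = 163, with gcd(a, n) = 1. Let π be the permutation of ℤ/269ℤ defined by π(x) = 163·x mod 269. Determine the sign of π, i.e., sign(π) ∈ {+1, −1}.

-1

Start at x=14: 14 → 130 → 208 → 10 → 16 → 187 → 84 → … (one orbit).
2 cycles of lengths [268, 1].
269 − 2 = 267 transpositions; sign(π) = (−1)^267 = -1.
Zolotarev: (163|269) = -1, matching the cycle-count sign.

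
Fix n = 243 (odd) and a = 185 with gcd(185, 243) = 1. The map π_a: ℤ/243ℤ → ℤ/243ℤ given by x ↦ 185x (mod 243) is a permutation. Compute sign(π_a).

-1

Trace 19: π^k(19) = [19, 113, 7, 80, 220, 119, 145] for k=0..6.
Cycle type of π: 162 + 54 + 18 + 6 + 2 + 1; total 6 cycles.
sign(π) = (−1)^{n − #cycles} = (−1)^{243−6} = (−1)^237 = -1.
The Jacobi symbol (185|243) = -1 (Zolotarev) agrees.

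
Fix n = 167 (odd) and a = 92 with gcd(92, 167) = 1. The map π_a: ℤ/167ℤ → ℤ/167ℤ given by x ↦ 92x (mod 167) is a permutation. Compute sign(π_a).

-1

Start at x=96: 96 → 148 → 89 → 5 → 126 → 69 → 2 → … (one orbit).
2 cycles of lengths [166, 1].
2 cycles on 167: each ℓ→(−1)^(ℓ−1), product (−1)^165 = -1.
Via Zolotarev, sign(π_{92}) = (92|167) = -1.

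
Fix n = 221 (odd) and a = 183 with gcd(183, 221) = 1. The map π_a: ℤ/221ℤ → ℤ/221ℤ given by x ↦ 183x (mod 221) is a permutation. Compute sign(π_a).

Orbit of 157 under x↦183x: [157, 1, 183, 118]… (length divides ord_221(183)).
π_183 has 65 disjoint cycles with lengths [4, 4, 4, 4, 4, 4, 4, 4, 4, 4, 4, 4, 4, 4, 4, 4, 4, 4, 4, 4, 4, 4, 4, 4, 4, 4, 4, 4, 4, 4, 4, 4, 4, 4, 4, 4, 4, 4, 4, 4, 4, 4, 4, 4, 4, 4, 4, 4, 4, 4, 4, 4, 1, 1, 1, 1, 1, 1, 1, 1, 1, 1, 1, 1, 1] on {0,…,220}.
65 cycles on 221: each ℓ→(−1)^(ℓ−1), product (−1)^156 = +1.

+1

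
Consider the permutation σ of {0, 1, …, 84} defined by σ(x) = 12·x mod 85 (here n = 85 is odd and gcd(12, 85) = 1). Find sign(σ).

+1

Orbit of 58 under x↦12x: [58, 16, 22, 9, 23, 21, 82]… (length divides ord_85(12)).
Decompose π into cycles: lengths [16, 16, 16, 16, 16, 4, 1] (7 cycles, including the fixed point 0).
With 7 cycles on 85 points, sign = (−1)^{85−7} = +1.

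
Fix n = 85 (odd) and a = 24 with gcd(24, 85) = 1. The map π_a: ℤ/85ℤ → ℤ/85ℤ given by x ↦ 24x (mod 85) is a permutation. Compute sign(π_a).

-1

Start at x=74: 74 → 76 → 39 → 1 → 24 → 66 → 54 → … (one orbit).
Cycle lengths of π_24 on ℤ/85ℤ: [16, 16, 16, 16, 16, 2, 2, 1]; 8 cycles in total.
n − c = 85 − 8 = 77; sign = (−1)^77 = -1.
The Jacobi symbol (24|85) = -1 (Zolotarev) agrees.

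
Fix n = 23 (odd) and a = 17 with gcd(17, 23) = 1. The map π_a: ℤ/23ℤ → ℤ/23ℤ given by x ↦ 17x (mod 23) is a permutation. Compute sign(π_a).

Trace 9: π^k(9) = [9, 15, 2, 11, 3, 5, 16] for k=0..6.
Cycle type of π: 22 + 1; total 2 cycles.
sign(π) = (−1)^{n − #cycles} = (−1)^{23−2} = (−1)^21 = -1.
Zolotarev: (17|23) = -1, matching the cycle-count sign.

-1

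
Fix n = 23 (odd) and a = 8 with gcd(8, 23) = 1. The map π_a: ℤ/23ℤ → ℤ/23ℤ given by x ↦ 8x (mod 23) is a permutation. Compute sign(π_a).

Orbit of 6 under x↦8x: [6, 2, 16, 13, 12, 4, 9]… (length divides ord_23(8)).
π_8 has 3 disjoint cycles with lengths [11, 11, 1] on {0,…,22}.
With 3 cycles on 23 points, sign = (−1)^{23−3} = +1.

+1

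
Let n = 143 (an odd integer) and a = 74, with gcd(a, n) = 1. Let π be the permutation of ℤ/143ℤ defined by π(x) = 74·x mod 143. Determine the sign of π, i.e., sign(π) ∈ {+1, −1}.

Start at x=61: 61 → 81 → 131 → 113 → 68 → 27 → 139 → … (one orbit).
10 cycles of lengths [30, 30, 30, 30, 10, 3, 3, 3, 3, 1].
10 cycles on 143: each ℓ→(−1)^(ℓ−1), product (−1)^133 = -1.

-1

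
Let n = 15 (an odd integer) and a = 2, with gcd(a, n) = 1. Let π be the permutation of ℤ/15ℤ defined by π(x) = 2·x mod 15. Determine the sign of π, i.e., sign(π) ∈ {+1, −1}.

Orbit of 8 under x↦2x: [8, 1, 2, 4]… (length divides ord_15(2)).
Decompose π into cycles: lengths [4, 4, 4, 2, 1] (5 cycles, including the fixed point 0).
n − c = 15 − 5 = 10; sign = (−1)^10 = +1.
(2|15)_J = +1 (Zolotarev's lemma cross-check).

+1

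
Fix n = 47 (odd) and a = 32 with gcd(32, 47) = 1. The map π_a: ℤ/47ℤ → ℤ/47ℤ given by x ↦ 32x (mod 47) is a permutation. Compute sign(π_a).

+1

Trace 16: π^k(16) = [16, 42, 28, 3, 2, 17, 27] for k=0..6.
Decompose π into cycles: lengths [23, 23, 1] (3 cycles, including the fixed point 0).
47 − 3 = 44 transpositions; sign(π) = (−1)^44 = +1.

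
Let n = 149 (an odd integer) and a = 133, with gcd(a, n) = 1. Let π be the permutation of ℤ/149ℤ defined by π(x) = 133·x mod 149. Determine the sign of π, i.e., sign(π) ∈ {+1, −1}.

Start at x=118: 118 → 49 → 110 → 28 → 148 → 16 → 42 → … (one orbit).
The orbit structure of x ↦ 133x mod 149: 3 orbits of sizes [74, 74, 1].
sign(π) = (−1)^{n − #cycles} = (−1)^{149−3} = (−1)^146 = +1.
Via Zolotarev, sign(π_{133}) = (133|149) = +1.

+1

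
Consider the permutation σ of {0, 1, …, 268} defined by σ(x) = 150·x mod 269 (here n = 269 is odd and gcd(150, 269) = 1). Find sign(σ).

Start at x=205: 205 → 84 → 226 → 6 → 93 → 231 → 218 → … (one orbit).
Cycle lengths of π_150 on ℤ/269ℤ: [134, 134, 1]; 3 cycles in total.
n − c = 269 − 3 = 266; sign = (−1)^266 = +1.
Via Zolotarev, sign(π_{150}) = (150|269) = +1.

+1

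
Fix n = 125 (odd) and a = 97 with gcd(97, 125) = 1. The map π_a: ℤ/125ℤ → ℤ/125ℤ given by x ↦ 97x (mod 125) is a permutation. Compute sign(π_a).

Start at x=58: 58 → 1 → 97 → 34 → 48 → 31 → 7 → … (one orbit).
Decompose π into cycles: lengths [100, 20, 4, 1] (4 cycles, including the fixed point 0).
4 cycles on 125: each ℓ→(−1)^(ℓ−1), product (−1)^121 = -1.
Check: (97/125) = -1 by Zolotarev.

-1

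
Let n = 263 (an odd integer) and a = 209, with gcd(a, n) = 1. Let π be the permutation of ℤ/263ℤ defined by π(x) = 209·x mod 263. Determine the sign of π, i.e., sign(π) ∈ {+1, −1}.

-1

Start at x=157: 157 → 201 → 192 → 152 → 208 → 77 → 50 → … (one orbit).
Cycle lengths of π_209 on ℤ/263ℤ: [262, 1]; 2 cycles in total.
263 − 2 = 261 transpositions; sign(π) = (−1)^261 = -1.
The Jacobi symbol (209|263) = -1 (Zolotarev) agrees.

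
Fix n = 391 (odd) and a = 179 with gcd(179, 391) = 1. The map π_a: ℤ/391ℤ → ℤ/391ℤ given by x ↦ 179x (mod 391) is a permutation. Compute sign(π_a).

Start at x=100: 100 → 305 → 246 → 242 → 308 → 1 → 179 → … (one orbit).
Decompose π into cycles: lengths [88, 88, 88, 88, 11, 11, 8, 8, 1] (9 cycles, including the fixed point 0).
sign(π) = (−1)^{n − #cycles} = (−1)^{391−9} = (−1)^382 = +1.
(179|391)_J = +1 (Zolotarev's lemma cross-check).

+1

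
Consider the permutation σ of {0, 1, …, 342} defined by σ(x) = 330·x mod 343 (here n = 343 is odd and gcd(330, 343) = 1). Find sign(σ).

+1

Trace 78: π^k(78) = [78, 15, 148, 134, 316, 8, 239] for k=0..6.
π_330 has 19 disjoint cycles with lengths [49, 49, 49, 49, 49, 49, 7, 7, 7, 7, 7, 7, 1, 1, 1, 1, 1, 1, 1] on {0,…,342}.
343 − 19 = 324 transpositions; sign(π) = (−1)^324 = +1.
The Jacobi symbol (330|343) = +1 (Zolotarev) agrees.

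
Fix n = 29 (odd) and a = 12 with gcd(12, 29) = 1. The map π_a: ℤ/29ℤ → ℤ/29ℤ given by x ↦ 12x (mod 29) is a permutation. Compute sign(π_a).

Orbit of 1 under x↦12x: [1, 12, 28, 17]… (length divides ord_29(12)).
Cycle lengths of π_12 on ℤ/29ℤ: [4, 4, 4, 4, 4, 4, 4, 1]; 8 cycles in total.
8 cycles on 29: each ℓ→(−1)^(ℓ−1), product (−1)^21 = -1.
Zolotarev: (12|29) = -1, matching the cycle-count sign.

-1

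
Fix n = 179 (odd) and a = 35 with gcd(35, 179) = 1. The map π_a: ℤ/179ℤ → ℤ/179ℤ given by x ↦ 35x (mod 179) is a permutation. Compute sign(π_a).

Start at x=6: 6 → 31 → 11 → 27 → 50 → 139 → 32 → … (one orbit).
2 cycles of lengths [178, 1].
With 2 cycles on 179 points, sign = (−1)^{179−2} = -1.

-1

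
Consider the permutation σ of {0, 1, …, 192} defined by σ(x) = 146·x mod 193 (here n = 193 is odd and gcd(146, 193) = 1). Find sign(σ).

Start at x=119: 119 → 4 → 5 → 151 → 44 → 55 → 117 → … (one orbit).
Cycle type of π: 192 + 1; total 2 cycles.
n − c = 193 − 2 = 191; sign = (−1)^191 = -1.
Check: (146/193) = -1 by Zolotarev.

-1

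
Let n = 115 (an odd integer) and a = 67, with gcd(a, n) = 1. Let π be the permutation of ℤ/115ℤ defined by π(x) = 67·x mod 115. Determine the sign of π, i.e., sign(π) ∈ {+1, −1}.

+1

Trace 57: π^k(57) = [57, 24, 113, 96, 107, 39, 83] for k=0..6.
The orbit structure of x ↦ 67x mod 115: 5 orbits of sizes [44, 44, 22, 4, 1].
n − c = 115 − 5 = 110; sign = (−1)^110 = +1.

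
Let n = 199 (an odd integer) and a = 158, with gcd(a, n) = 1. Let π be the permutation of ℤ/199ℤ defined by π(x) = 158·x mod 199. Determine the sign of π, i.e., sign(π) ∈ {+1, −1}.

Trace 116: π^k(116) = [116, 20, 175, 188, 53, 16, 140] for k=0..6.
The orbit structure of x ↦ 158x mod 199: 3 orbits of sizes [99, 99, 1].
n − c = 199 − 3 = 196; sign = (−1)^196 = +1.
Zolotarev: (158|199) = +1, matching the cycle-count sign.

+1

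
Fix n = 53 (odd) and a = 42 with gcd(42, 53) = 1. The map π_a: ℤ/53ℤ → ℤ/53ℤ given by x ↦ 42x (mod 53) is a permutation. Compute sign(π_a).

Start at x=44: 44 → 46 → 24 → 1 → 42 → 15 → 47 → … (one orbit).
Decompose π into cycles: lengths [13, 13, 13, 13, 1] (5 cycles, including the fixed point 0).
n − c = 53 − 5 = 48; sign = (−1)^48 = +1.

+1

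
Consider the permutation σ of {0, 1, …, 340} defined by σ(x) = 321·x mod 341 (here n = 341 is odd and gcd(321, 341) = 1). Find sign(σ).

+1

Orbit of 184 under x↦321x: [184, 71, 285, 97, 106, 267, 116]… (length divides ord_341(321)).
The orbit structure of x ↦ 321x mod 341: 13 orbits of sizes [30, 30, 30, 30, 30, 30, 30, 30, 30, 30, 30, 10, 1].
Σ(ℓ_i−1) = 341−13 = 328; sign = (−1)^328 = +1.
Via Zolotarev, sign(π_{321}) = (321|341) = +1.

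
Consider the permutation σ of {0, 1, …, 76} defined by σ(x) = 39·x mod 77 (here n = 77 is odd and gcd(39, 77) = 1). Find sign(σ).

Start at x=36: 36 → 18 → 9 → 43 → 60 → 30 → 15 → … (one orbit).
The orbit structure of x ↦ 39x mod 77: 6 orbits of sizes [30, 30, 10, 3, 3, 1].
n − c = 77 − 6 = 71; sign = (−1)^71 = -1.

-1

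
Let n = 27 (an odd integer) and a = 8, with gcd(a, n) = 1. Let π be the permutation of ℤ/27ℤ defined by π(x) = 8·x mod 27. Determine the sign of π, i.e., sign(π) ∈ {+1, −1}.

Trace 17: π^k(17) = [17, 1, 8, 10, 26, 19] for k=0..5.
π_8 has 8 disjoint cycles with lengths [6, 6, 6, 2, 2, 2, 2, 1] on {0,…,26}.
8 cycles on 27: each ℓ→(−1)^(ℓ−1), product (−1)^19 = -1.

-1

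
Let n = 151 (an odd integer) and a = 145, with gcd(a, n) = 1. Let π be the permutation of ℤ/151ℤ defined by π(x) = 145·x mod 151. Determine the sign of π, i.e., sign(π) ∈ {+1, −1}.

Start at x=40: 40 → 62 → 81 → 118 → 47 → 20 → 31 → … (one orbit).
π_145 has 3 disjoint cycles with lengths [75, 75, 1] on {0,…,150}.
151 − 3 = 148 transpositions; sign(π) = (−1)^148 = +1.
(145|151)_J = +1 (Zolotarev's lemma cross-check).

+1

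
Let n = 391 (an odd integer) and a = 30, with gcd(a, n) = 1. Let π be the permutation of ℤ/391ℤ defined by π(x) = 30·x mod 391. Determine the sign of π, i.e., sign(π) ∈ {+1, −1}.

Start at x=239: 239 → 132 → 50 → 327 → 35 → 268 → 220 → … (one orbit).
14 cycles of lengths [44, 44, 44, 44, 44, 44, 44, 44, 22, 4, 4, 4, 4, 1].
With 14 cycles on 391 points, sign = (−1)^{391−14} = -1.
(30|391)_J = -1 (Zolotarev's lemma cross-check).

-1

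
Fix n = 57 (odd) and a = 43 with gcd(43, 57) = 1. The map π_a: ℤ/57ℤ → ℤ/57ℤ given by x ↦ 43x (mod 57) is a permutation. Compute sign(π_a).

Start at x=25: 25 → 49 → 55 → 28 → 7 → 16 → 4 → … (one orbit).
π_43 has 9 disjoint cycles with lengths [9, 9, 9, 9, 9, 9, 1, 1, 1] on {0,…,56}.
Σ(ℓ_i−1) = 57−9 = 48; sign = (−1)^48 = +1.

+1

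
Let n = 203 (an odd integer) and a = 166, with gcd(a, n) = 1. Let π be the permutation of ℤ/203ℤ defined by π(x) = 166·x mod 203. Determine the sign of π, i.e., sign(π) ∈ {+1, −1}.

+1

Orbit of 31 under x↦166x: [31, 71, 12, 165, 188, 149, 171]… (length divides ord_203(166)).
Decompose π into cycles: lengths [84, 84, 28, 6, 1] (5 cycles, including the fixed point 0).
n − c = 203 − 5 = 198; sign = (−1)^198 = +1.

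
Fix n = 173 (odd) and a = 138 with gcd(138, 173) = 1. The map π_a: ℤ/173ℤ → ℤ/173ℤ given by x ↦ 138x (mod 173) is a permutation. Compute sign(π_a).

+1

Trace 10: π^k(10) = [10, 169, 140, 117, 57, 81, 106] for k=0..6.
π_138 has 5 disjoint cycles with lengths [43, 43, 43, 43, 1] on {0,…,172}.
sign(π) = (−1)^{n − #cycles} = (−1)^{173−5} = (−1)^168 = +1.
Check: (138/173) = +1 by Zolotarev.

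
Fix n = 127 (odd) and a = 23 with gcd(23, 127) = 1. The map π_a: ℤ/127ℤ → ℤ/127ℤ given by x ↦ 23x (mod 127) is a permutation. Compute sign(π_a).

-1

Start at x=48: 48 → 88 → 119 → 70 → 86 → 73 → 28 → … (one orbit).
2 cycles of lengths [126, 1].
Σ(ℓ_i−1) = 127−2 = 125; sign = (−1)^125 = -1.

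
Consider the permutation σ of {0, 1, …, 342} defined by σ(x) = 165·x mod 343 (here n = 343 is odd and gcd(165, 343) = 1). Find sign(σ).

Start at x=226: 226 → 246 → 116 → 275 → 99 → 214 → 324 → … (one orbit).
Cycle lengths of π_165 on ℤ/343ℤ: [21, 21, 21, 21, 21, 21, 21, 21, 21, 21, 21, 21, 21, 21, 3, 3, 3, 3, 3, 3, 3, 3, 3, 3, 3, 3, 3, 3, 3, 3, 1]; 31 cycles in total.
Σ(ℓ_i−1) = 343−31 = 312; sign = (−1)^312 = +1.

+1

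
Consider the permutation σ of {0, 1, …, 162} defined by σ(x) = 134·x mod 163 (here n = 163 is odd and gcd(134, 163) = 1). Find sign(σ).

Trace 1: π^k(1) = [1, 134, 26, 61, 24, 119, 135] for k=0..6.
3 cycles of lengths [81, 81, 1].
3 cycles on 163: each ℓ→(−1)^(ℓ−1), product (−1)^160 = +1.
Zolotarev: (134|163) = +1, matching the cycle-count sign.

+1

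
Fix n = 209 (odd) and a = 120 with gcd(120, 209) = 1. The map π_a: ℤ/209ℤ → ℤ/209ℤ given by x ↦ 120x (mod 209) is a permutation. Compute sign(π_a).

-1

Start at x=43: 43 → 144 → 142 → 111 → 153 → 177 → 131 → … (one orbit).
Decompose π into cycles: lengths [18, 18, 18, 18, 18, 18, 18, 18, 18, 18, 9, 9, 2, 2, 2, 2, 2, 1] (18 cycles, including the fixed point 0).
With 18 cycles on 209 points, sign = (−1)^{209−18} = -1.
The Jacobi symbol (120|209) = -1 (Zolotarev) agrees.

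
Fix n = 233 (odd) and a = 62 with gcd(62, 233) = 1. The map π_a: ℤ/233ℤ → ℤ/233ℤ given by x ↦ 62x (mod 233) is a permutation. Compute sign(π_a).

Trace 117: π^k(117) = [117, 31, 58, 101, 204, 66, 131] for k=0..6.
Cycle type of π: 116×2 + 1; total 3 cycles.
233 − 3 = 230 transpositions; sign(π) = (−1)^230 = +1.

+1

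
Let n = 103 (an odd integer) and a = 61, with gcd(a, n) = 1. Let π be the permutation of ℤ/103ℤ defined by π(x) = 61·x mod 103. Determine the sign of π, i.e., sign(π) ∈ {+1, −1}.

Trace 14: π^k(14) = [14, 30, 79, 81, 100, 23, 64] for k=0..6.
Cycle lengths of π_61 on ℤ/103ℤ: [17, 17, 17, 17, 17, 17, 1]; 7 cycles in total.
n − c = 103 − 7 = 96; sign = (−1)^96 = +1.
Check: (61/103) = +1 by Zolotarev.

+1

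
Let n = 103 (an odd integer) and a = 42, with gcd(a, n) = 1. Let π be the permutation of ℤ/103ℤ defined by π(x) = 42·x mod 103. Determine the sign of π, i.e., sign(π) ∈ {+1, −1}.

-1

Orbit of 76 under x↦42x: [76, 102, 61, 90, 72, 37, 9]… (length divides ord_103(42)).
4 cycles of lengths [34, 34, 34, 1].
4 cycles on 103: each ℓ→(−1)^(ℓ−1), product (−1)^99 = -1.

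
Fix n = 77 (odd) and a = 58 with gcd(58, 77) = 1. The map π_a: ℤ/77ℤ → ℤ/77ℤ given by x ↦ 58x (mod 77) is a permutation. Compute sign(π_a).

+1

Trace 16: π^k(16) = [16, 4, 1, 58, 53, 71, 37] for k=0..6.
Decompose π into cycles: lengths [15, 15, 15, 15, 5, 5, 3, 3, 1] (9 cycles, including the fixed point 0).
With 9 cycles on 77 points, sign = (−1)^{77−9} = +1.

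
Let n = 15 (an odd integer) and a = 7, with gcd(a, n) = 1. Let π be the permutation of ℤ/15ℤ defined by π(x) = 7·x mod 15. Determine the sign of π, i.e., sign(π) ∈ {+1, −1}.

Trace 1: π^k(1) = [1, 7, 4, 13] for k=0..3.
Cycle lengths of π_7 on ℤ/15ℤ: [4, 4, 4, 1, 1, 1]; 6 cycles in total.
15 − 6 = 9 transpositions; sign(π) = (−1)^9 = -1.
Check: (7/15) = -1 by Zolotarev.

-1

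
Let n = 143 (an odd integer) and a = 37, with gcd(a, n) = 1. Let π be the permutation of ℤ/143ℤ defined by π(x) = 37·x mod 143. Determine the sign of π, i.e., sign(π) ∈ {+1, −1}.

-1

Trace 70: π^k(70) = [70, 16, 20, 25, 67, 48, 60] for k=0..6.
Cycle type of π: 60×2 + 12 + 5×2 + 1; total 6 cycles.
With 6 cycles on 143 points, sign = (−1)^{143−6} = -1.
Check: (37/143) = -1 by Zolotarev.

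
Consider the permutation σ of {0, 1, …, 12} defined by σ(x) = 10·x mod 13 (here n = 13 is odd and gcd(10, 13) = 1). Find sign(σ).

Start at x=9: 9 → 12 → 3 → 4 → 1 → 10 → 9 (one orbit).
Cycle lengths of π_10 on ℤ/13ℤ: [6, 6, 1]; 3 cycles in total.
3 cycles on 13: each ℓ→(−1)^(ℓ−1), product (−1)^10 = +1.

+1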